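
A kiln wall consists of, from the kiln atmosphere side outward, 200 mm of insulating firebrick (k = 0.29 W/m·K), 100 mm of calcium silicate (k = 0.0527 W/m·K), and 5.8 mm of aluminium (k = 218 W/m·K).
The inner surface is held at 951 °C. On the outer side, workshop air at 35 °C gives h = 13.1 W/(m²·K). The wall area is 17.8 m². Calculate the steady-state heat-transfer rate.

Q ≈ 6120 W

Treating each layer as a thermal resistance in series:
R_insulating firebrick = L/(kA) = 0.2/(0.29×17.8) = 0.03874 K/W
R_calcium silicate = L/(kA) = 0.1/(0.0527×17.8) = 0.1066 K/W
R_aluminium = L/(kA) = 0.0058/(218×17.8) = 1.495×10^-6 K/W
R_outer film = 1/(h_o·A) = 1/(13.1×17.8) = 0.004289 K/W
R_total = 0.1496 K/W
Q = ΔT / R_total = 916 / 0.1496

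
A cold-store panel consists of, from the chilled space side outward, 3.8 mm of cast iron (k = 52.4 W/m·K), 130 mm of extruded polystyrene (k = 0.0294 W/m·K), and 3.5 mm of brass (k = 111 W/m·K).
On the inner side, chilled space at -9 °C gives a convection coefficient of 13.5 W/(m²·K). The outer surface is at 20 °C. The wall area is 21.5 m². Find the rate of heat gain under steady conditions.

Q ≈ 139 W

Model the wall as resistances in series:
R_inner film = 1/(h_i·A) = 1/(13.5×21.5) = 0.003445 K/W
R_cast iron = L/(kA) = 0.0038/(52.4×21.5) = 3.373×10^-6 K/W
R_extruded polystyrene = L/(kA) = 0.13/(0.0294×21.5) = 0.2057 K/W
R_brass = L/(kA) = 0.0035/(111×21.5) = 1.467×10^-6 K/W
R_total = 0.2091 K/W
Q = ΔT / R_total = 29 / 0.2091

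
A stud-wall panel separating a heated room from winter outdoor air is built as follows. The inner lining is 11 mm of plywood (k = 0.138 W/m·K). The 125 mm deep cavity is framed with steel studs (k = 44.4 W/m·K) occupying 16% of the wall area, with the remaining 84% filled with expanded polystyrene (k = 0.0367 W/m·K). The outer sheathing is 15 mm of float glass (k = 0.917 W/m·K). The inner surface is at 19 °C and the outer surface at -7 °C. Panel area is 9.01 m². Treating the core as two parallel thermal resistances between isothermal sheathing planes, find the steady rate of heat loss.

Sheathing layers in series; stud and cavity paths in parallel between them.
R_inner = 0.011/(0.138×9.01) = 0.008847 K/W
R_stud  = 0.125/(44.4×0.16×9.01) = 0.001953 K/W
R_cav   = 0.125/(0.0367×0.84×9.01) = 0.45 K/W
1/R_core = 1/R_stud + 1/R_cav → R_core = 0.001944 K/W
R_outer = 0.015/(0.917×9.01) = 0.001816 K/W
R_total = 0.01261 K/W
Q = ΔT/R_total = 26/0.01261

Q ≈ 2060 W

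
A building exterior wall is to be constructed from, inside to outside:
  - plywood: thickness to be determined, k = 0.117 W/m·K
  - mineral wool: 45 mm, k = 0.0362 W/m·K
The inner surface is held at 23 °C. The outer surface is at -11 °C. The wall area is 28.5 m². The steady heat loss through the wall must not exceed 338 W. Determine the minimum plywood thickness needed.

L ≈ 190 mm

Model the wall as resistances in series:
R_mineral wool = L/(kA) = 0.045/(0.0362×28.5) = 0.04362 K/W
Sum of the known resistances R_other = 0.04362 K/W
Required total resistance R_tot = ΔT/Q_allow = 34/338 = 0.1006 K/W
R_plywood = R_tot − R_other = 0.05697 K/W
L = R·k·A = 0.05697×0.117×28.5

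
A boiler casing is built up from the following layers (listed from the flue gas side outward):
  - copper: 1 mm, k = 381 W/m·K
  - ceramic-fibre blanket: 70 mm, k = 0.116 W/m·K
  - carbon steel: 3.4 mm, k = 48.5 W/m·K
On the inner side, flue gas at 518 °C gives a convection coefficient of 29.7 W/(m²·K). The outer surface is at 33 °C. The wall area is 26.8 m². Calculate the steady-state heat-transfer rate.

Q ≈ 20400 W

Series thermal resistances:
R_inner film = 1/(h_i·A) = 1/(29.7×26.8) = 0.001256 K/W
R_copper = L/(kA) = 0.001/(381×26.8) = 9.794×10^-8 K/W
R_ceramic-fibre blanket = L/(kA) = 0.07/(0.116×26.8) = 0.02252 K/W
R_carbon steel = L/(kA) = 0.0034/(48.5×26.8) = 2.616×10^-6 K/W
R_total = 0.02378 K/W
Q = ΔT / R_total = 485 / 0.02378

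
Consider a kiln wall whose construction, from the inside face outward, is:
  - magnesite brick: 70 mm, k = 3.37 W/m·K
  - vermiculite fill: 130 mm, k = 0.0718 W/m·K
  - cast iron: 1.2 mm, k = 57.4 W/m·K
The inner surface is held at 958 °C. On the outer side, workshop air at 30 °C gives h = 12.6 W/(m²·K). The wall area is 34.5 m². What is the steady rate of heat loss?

Q ≈ 16800 W

Treating each layer as a thermal resistance in series:
R_magnesite brick = L/(kA) = 0.07/(3.37×34.5) = 6.021×10^-4 K/W
R_vermiculite fill = L/(kA) = 0.13/(0.0718×34.5) = 0.05248 K/W
R_cast iron = L/(kA) = 0.0012/(57.4×34.5) = 6.06×10^-7 K/W
R_outer film = 1/(h_o·A) = 1/(12.6×34.5) = 0.0023 K/W
R_total = 0.05538 K/W
Q = ΔT / R_total = 928 / 0.05538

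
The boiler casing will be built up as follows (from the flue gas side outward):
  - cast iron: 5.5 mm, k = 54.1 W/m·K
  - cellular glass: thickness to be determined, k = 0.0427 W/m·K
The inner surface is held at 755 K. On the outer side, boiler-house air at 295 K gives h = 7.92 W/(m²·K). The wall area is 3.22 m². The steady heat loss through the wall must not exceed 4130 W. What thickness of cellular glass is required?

Series thermal resistances:
R_cast iron = L/(kA) = 0.0055/(54.1×3.22) = 3.157×10^-5 K/W
R_outer film = 1/(h_o·A) = 1/(7.92×3.22) = 0.03921 K/W
Sum of the known resistances R_other = 0.03924 K/W
Required total resistance R_tot = ΔT/Q_allow = 460/4130 = 0.1114 K/W
R_cellular glass = R_tot − R_other = 0.07214 K/W
L = R·k·A = 0.07214×0.0427×3.22

L ≈ 9.92 mm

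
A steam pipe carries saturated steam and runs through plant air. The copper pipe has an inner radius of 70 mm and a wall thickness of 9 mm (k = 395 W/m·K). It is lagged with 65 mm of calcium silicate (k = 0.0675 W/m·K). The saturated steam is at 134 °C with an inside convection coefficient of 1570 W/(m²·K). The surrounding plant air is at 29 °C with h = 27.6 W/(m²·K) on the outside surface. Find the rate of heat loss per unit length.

Cylindrical conduction, so R = ln(r₂/r₁)/(2πkL) per layer, in series:
R_inner film = 1/(h_i·2πr₁L) = 1/(1570×2π×0.07×1) = 0.001448 K/W
R_copper pipe wall = ln(79/70)/(2π×395×1) = 4.873×10^-5 K/W
R_calcium silicate = ln(144/79)/(2π×0.0675×1) = 1.416 K/W
R_outer film = 1/(h_o·2πr_oL) = 1/(27.6×2π×0.144×1) = 0.04005 K/W
R_total = 1.457 K/W
Q = ΔT/R_total = 105/1.457

q′ ≈ 72.1 W/m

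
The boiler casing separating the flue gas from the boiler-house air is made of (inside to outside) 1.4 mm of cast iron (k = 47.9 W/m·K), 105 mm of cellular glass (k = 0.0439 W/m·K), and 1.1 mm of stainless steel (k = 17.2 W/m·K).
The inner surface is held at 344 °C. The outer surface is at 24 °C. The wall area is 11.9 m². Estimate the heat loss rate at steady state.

Treating each layer as a thermal resistance in series:
R_cast iron = L/(kA) = 0.0014/(47.9×11.9) = 2.456×10^-6 K/W
R_cellular glass = L/(kA) = 0.105/(0.0439×11.9) = 0.201 K/W
R_stainless steel = L/(kA) = 0.0011/(17.2×11.9) = 5.374×10^-6 K/W
R_total = 0.201 K/W
Q = ΔT / R_total = 320 / 0.201

Q ≈ 1590 W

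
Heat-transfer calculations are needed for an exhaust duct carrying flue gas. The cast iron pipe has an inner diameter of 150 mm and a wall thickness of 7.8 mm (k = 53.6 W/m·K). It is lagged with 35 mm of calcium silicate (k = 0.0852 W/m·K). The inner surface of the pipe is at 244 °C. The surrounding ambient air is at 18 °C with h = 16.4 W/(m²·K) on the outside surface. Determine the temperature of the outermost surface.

T ≈ 43.1 °C

Cylindrical conduction, so R = ln(r₂/r₁)/(2πkL) per layer, in series:
R_cast iron pipe wall = ln(82.8/75)/(2π×53.6×1) = 2.938×10^-4 K/W
R_calcium silicate = ln(117.8/82.8)/(2π×0.0852×1) = 0.6586 K/W
R_outer film = 1/(h_o·2πr_oL) = 1/(16.4×2π×0.1178×1) = 0.08238 K/W
R_total = 0.7413 K/W
Q = ΔT/R_total = 226/0.7413
Q = 305 W/m
T_interface = T_inner − Q·ΣR(inner→interface) = 244 − 305×0.6589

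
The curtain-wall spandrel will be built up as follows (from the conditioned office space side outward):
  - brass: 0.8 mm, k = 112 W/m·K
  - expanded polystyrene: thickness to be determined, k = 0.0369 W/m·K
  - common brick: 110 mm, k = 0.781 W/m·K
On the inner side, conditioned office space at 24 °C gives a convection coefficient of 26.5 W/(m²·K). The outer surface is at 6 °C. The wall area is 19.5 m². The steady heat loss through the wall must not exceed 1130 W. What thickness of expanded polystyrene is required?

L ≈ 4.87 mm

Thermal resistances in series:
R_inner film = 1/(h_i·A) = 1/(26.5×19.5) = 0.001935 K/W
R_brass = L/(kA) = 0.0008/(112×19.5) = 3.663×10^-7 K/W
R_common brick = L/(kA) = 0.11/(0.781×19.5) = 0.007223 K/W
Sum of the known resistances R_other = 0.009158 K/W
Required total resistance R_tot = ΔT/Q_allow = 18/1130 = 0.01593 K/W
R_expanded polystyrene = R_tot − R_other = 0.006771 K/W
L = R·k·A = 0.006771×0.0369×19.5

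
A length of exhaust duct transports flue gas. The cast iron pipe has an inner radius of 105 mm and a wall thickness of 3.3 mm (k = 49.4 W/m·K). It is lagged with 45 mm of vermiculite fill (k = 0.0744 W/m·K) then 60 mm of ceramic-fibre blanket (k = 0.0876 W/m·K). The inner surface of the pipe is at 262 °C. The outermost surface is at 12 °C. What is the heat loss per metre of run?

Per-layer cylindrical resistances, series-summed:
R_cast iron pipe wall = ln(108.3/105)/(2π×49.4×1) = 9.97×10^-5 K/W
R_vermiculite fill = ln(153.3/108.3)/(2π×0.0744×1) = 0.7433 K/W
R_ceramic-fibre blanket = ln(213.3/153.3)/(2π×0.0876×1) = 0.6001 K/W
R_total = 1.344 K/W
Q = ΔT/R_total = 250/1.344

q′ ≈ 186 W/m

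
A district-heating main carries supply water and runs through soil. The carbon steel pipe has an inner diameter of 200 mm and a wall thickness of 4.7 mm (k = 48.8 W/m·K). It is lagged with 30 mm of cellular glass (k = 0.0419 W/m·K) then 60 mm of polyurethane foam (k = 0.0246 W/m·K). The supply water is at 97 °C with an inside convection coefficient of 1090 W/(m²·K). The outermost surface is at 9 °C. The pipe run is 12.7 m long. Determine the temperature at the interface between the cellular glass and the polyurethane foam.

T ≈ 71.8 °C

Treating each annulus and film as a series resistance:
R_inner film = 1/(h_i·2πr₁L) = 1/(1090×2π×0.1×12.7) = 1.15×10^-4 K/W
R_carbon steel pipe wall = ln(104.7/100)/(2π×48.8×12.7) = 1.179×10^-5 K/W
R_cellular glass = ln(134.7/104.7)/(2π×0.0419×12.7) = 0.07536 K/W
R_polyurethane foam = ln(194.7/134.7)/(2π×0.0246×12.7) = 0.1877 K/W
R_total = 0.2632 K/W
Q = ΔT/R_total = 88/0.2632
Q = 334 W
T_interface = T_inner − Q·ΣR(inner→interface) = 97 − 334×0.07548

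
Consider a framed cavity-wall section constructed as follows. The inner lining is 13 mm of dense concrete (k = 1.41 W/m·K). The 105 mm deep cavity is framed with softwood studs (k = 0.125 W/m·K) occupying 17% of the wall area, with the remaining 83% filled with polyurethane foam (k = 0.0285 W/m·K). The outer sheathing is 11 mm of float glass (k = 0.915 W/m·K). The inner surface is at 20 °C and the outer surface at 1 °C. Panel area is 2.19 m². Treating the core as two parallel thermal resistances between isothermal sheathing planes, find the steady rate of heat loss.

Sheathing layers in series; stud and cavity paths in parallel between them.
R_inner = 0.013/(1.41×2.19) = 0.00421 K/W
R_stud  = 0.105/(0.125×0.17×2.19) = 2.256 K/W
R_cav   = 0.105/(0.0285×0.83×2.19) = 2.027 K/W
1/R_core = 1/R_stud + 1/R_cav → R_core = 1.068 K/W
R_outer = 0.011/(0.915×2.19) = 0.005489 K/W
R_total = 1.077 K/W
Q = ΔT/R_total = 19/1.077

Q ≈ 17.6 W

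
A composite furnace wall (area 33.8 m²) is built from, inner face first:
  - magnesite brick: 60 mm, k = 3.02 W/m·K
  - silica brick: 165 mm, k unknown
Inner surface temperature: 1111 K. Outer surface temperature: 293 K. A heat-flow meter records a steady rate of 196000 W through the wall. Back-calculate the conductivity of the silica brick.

k ≈ 1.36 W/(m·K)

Thermal resistances in series:
R_magnesite brick = L/(kA) = 0.06/(3.02×33.8) = 5.878×10^-4 K/W
Sum of known resistances R_other = 5.878×10^-4 K/W
Total R = ΔT/Q = 818/196000 = 0.004173 K/W
R_silica brick = R_total − R_other = 0.003586 K/W
k = L/(R·A) = 0.165/(0.003586×33.8)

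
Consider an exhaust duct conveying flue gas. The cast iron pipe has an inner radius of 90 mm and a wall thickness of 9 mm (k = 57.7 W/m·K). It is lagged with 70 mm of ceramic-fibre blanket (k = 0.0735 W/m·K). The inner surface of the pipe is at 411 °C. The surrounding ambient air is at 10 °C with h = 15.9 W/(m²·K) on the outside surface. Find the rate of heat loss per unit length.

Treating each annulus and film as a series resistance:
R_cast iron pipe wall = ln(99/90)/(2π×57.7×1) = 2.629×10^-4 K/W
R_ceramic-fibre blanket = ln(169/99)/(2π×0.0735×1) = 1.158 K/W
R_outer film = 1/(h_o·2πr_oL) = 1/(15.9×2π×0.169×1) = 0.05923 K/W
R_total = 1.217 K/W
Q = ΔT/R_total = 401/1.217

q′ ≈ 329 W/m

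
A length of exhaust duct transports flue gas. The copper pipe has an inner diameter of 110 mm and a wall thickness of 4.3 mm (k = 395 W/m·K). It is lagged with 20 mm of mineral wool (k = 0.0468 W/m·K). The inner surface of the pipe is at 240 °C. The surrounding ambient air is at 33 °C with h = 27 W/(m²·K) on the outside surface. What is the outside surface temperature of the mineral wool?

T ≈ 47.5 °C

Cylindrical conduction, so R = ln(r₂/r₁)/(2πkL) per layer, in series:
R_copper pipe wall = ln(59.3/55)/(2π×395×1) = 3.033×10^-5 K/W
R_mineral wool = ln(79.3/59.3)/(2π×0.0468×1) = 0.9884 K/W
R_outer film = 1/(h_o·2πr_oL) = 1/(27×2π×0.0793×1) = 0.07433 K/W
R_total = 1.063 K/W
Q = ΔT/R_total = 207/1.063
Q = 195 W/m
T_interface = T_inner − Q·ΣR(inner→interface) = 240 − 195×0.9884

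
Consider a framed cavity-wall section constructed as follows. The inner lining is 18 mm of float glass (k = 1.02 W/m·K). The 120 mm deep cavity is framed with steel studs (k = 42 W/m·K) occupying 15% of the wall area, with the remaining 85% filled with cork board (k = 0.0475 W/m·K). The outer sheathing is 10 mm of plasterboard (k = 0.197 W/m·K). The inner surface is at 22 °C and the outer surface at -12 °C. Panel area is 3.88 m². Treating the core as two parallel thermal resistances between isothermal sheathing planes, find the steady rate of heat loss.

Sheathing layers in series; stud and cavity paths in parallel between them.
R_inner = 0.018/(1.02×3.88) = 0.004548 K/W
R_stud  = 0.12/(42×0.15×3.88) = 0.004909 K/W
R_cav   = 0.12/(0.0475×0.85×3.88) = 0.766 K/W
1/R_core = 1/R_stud + 1/R_cav → R_core = 0.004878 K/W
R_outer = 0.01/(0.197×3.88) = 0.01308 K/W
R_total = 0.02251 K/W
Q = ΔT/R_total = 34/0.02251

Q ≈ 1510 W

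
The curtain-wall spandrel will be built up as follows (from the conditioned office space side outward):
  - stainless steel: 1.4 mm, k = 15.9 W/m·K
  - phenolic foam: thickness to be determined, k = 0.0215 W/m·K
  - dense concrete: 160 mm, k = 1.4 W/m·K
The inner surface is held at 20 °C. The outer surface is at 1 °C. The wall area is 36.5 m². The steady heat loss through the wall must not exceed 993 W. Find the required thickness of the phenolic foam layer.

L ≈ 12.6 mm

Using the resistance-network approach (series):
R_stainless steel = L/(kA) = 0.0014/(15.9×36.5) = 2.412×10^-6 K/W
R_dense concrete = L/(kA) = 0.16/(1.4×36.5) = 0.003131 K/W
Sum of the known resistances R_other = 0.003134 K/W
Required total resistance R_tot = ΔT/Q_allow = 19/993 = 0.01913 K/W
R_phenolic foam = R_tot − R_other = 0.016 K/W
L = R·k·A = 0.016×0.0215×36.5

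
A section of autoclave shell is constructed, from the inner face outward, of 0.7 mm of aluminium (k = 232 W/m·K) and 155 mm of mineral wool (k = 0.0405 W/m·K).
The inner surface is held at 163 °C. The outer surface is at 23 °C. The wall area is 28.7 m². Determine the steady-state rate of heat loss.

Q ≈ 1050 W

Treating each layer as a thermal resistance in series:
R_aluminium = L/(kA) = 0.0007/(232×28.7) = 1.051×10^-7 K/W
R_mineral wool = L/(kA) = 0.155/(0.0405×28.7) = 0.1334 K/W
R_total = 0.1334 K/W
Q = ΔT / R_total = 140 / 0.1334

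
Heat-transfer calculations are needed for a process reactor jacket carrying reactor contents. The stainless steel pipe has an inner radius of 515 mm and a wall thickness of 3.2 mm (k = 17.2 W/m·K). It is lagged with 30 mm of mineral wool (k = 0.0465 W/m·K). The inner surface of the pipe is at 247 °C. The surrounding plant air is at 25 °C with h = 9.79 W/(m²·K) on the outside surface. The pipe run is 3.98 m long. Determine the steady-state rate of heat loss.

Q ≈ 3970 W

Treating each annulus and film as a series resistance:
R_stainless steel pipe wall = ln(518.2/515)/(2π×17.2×3.98) = 1.44×10^-5 K/W
R_mineral wool = ln(548.2/518.2)/(2π×0.0465×3.98) = 0.0484 K/W
R_outer film = 1/(h_o·2πr_oL) = 1/(9.79×2π×0.5482×3.98) = 0.007451 K/W
R_total = 0.05586 K/W
Q = ΔT/R_total = 222/0.05586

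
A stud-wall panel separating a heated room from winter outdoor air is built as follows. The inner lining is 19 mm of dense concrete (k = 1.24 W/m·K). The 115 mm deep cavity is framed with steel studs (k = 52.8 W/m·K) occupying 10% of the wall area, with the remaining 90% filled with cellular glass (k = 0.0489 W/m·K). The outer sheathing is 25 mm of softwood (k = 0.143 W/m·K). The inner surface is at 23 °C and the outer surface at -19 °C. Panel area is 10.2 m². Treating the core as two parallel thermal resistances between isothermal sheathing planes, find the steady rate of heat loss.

Sheathing layers in series; stud and cavity paths in parallel between them.
R_inner = 0.019/(1.24×10.2) = 0.001502 K/W
R_stud  = 0.115/(52.8×0.1×10.2) = 0.002135 K/W
R_cav   = 0.115/(0.0489×0.9×10.2) = 0.2562 K/W
1/R_core = 1/R_stud + 1/R_cav → R_core = 0.002118 K/W
R_outer = 0.025/(0.143×10.2) = 0.01714 K/W
R_total = 0.02076 K/W
Q = ΔT/R_total = 42/0.02076

Q ≈ 2020 W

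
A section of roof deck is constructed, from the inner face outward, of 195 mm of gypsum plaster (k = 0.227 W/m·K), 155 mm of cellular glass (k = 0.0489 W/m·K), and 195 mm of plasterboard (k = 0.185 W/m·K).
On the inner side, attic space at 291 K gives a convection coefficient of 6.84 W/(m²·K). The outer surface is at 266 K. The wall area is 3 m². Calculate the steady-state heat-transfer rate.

Treating each layer as a thermal resistance in series:
R_inner film = 1/(h_i·A) = 1/(6.84×3) = 0.04873 K/W
R_gypsum plaster = L/(kA) = 0.195/(0.227×3) = 0.2863 K/W
R_cellular glass = L/(kA) = 0.155/(0.0489×3) = 1.057 K/W
R_plasterboard = L/(kA) = 0.195/(0.185×3) = 0.3514 K/W
R_total = 1.743 K/W
Q = ΔT / R_total = 25 / 1.743

Q ≈ 14.3 W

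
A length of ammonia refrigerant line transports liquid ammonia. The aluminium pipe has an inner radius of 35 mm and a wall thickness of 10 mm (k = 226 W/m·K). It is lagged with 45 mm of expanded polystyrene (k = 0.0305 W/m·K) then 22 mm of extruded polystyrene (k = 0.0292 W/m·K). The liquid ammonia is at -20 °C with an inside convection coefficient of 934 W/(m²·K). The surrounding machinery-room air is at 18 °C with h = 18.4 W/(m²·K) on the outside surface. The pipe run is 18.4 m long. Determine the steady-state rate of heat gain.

Radial resistances (cylindrical: R_cond = ln(r_o/r_i)/(2πkL), R_conv = 1/(h·2πrL)):
R_inner film = 1/(h_i·2πr₁L) = 1/(934×2π×0.035×18.4) = 2.646×10^-4 K/W
R_aluminium pipe wall = ln(45/35)/(2π×226×18.4) = 9.619×10^-6 K/W
R_expanded polystyrene = ln(90/45)/(2π×0.0305×18.4) = 0.1966 K/W
R_extruded polystyrene = ln(112/90)/(2π×0.0292×18.4) = 0.06478 K/W
R_outer film = 1/(h_o·2πr_oL) = 1/(18.4×2π×0.112×18.4) = 0.004197 K/W
R_total = 0.2658 K/W
Q = ΔT/R_total = 38/0.2658

Q ≈ 143 W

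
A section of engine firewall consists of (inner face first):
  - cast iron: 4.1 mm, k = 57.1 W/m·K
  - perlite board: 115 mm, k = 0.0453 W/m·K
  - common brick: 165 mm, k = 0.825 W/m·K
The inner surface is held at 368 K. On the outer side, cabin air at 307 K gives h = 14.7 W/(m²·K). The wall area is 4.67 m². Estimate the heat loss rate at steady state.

Series thermal resistances:
R_cast iron = L/(kA) = 0.0041/(57.1×4.67) = 1.538×10^-5 K/W
R_perlite board = L/(kA) = 0.115/(0.0453×4.67) = 0.5436 K/W
R_common brick = L/(kA) = 0.165/(0.825×4.67) = 0.04283 K/W
R_outer film = 1/(h_o·A) = 1/(14.7×4.67) = 0.01457 K/W
R_total = 0.601 K/W
Q = ΔT / R_total = 61 / 0.601

Q ≈ 101 W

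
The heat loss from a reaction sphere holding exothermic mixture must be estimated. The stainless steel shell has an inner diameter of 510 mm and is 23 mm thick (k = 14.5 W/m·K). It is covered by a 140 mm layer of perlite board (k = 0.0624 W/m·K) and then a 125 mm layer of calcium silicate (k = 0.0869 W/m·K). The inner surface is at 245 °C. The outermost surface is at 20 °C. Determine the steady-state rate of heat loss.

Radial (spherical) resistances in series:
R_stainless steel shell = (1/0.255 − 1/0.278)/(4π×14.5) = 0.001781 K/W
R_perlite board = (1/0.278 − 1/0.418)/(4π×0.0624) = 1.536 K/W
R_calcium silicate = (1/0.418 − 1/0.543)/(4π×0.0869) = 0.5043 K/W
R_total = 2.043 K/W
Q = ΔT/R_total = 225/2.043

Q ≈ 110 W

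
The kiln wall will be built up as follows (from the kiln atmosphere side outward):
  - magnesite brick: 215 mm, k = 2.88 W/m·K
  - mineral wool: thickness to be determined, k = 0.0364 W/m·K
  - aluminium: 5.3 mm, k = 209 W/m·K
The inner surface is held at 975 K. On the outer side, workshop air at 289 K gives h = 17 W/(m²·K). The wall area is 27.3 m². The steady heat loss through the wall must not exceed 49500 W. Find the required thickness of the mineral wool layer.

L ≈ 8.91 mm

Model the wall as resistances in series:
R_magnesite brick = L/(kA) = 0.215/(2.88×27.3) = 0.002735 K/W
R_aluminium = L/(kA) = 0.0053/(209×27.3) = 9.289×10^-7 K/W
R_outer film = 1/(h_o·A) = 1/(17×27.3) = 0.002155 K/W
Sum of the known resistances R_other = 0.00489 K/W
Required total resistance R_tot = ΔT/Q_allow = 686/49500 = 0.01386 K/W
R_mineral wool = R_tot − R_other = 0.008968 K/W
L = R·k·A = 0.008968×0.0364×27.3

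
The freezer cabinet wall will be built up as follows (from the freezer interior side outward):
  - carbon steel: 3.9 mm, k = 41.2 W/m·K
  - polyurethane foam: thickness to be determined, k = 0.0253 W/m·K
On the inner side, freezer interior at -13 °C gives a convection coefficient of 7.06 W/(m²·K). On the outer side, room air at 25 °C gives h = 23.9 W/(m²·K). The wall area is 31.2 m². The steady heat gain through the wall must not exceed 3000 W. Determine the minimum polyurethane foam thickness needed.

Thermal resistances in series:
R_inner film = 1/(h_i·A) = 1/(7.06×31.2) = 0.00454 K/W
R_carbon steel = L/(kA) = 0.0039/(41.2×31.2) = 3.034×10^-6 K/W
R_outer film = 1/(h_o·A) = 1/(23.9×31.2) = 0.001341 K/W
Sum of the known resistances R_other = 0.005884 K/W
Required total resistance R_tot = ΔT/Q_allow = 38/3000 = 0.01267 K/W
R_polyurethane foam = R_tot − R_other = 0.006783 K/W
L = R·k·A = 0.006783×0.0253×31.2

L ≈ 5.35 mm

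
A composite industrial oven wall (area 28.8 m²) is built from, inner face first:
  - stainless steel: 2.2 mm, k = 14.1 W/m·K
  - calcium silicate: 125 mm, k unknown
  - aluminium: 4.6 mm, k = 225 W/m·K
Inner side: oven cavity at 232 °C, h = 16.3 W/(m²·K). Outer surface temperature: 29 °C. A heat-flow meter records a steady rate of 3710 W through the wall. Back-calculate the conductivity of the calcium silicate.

k ≈ 0.0825 W/(m·K)

Series thermal resistances:
R_inner film = 1/(h_i·A) = 1/(16.3×28.8) = 0.00213 K/W
R_stainless steel = L/(kA) = 0.0022/(14.1×28.8) = 5.418×10^-6 K/W
R_aluminium = L/(kA) = 0.0046/(225×28.8) = 7.099×10^-7 K/W
Sum of known resistances R_other = 0.002136 K/W
Total R = ΔT/Q = 203/3710 = 0.05472 K/W
R_calcium silicate = R_total − R_other = 0.05258 K/W
k = L/(R·A) = 0.125/(0.05258×28.8)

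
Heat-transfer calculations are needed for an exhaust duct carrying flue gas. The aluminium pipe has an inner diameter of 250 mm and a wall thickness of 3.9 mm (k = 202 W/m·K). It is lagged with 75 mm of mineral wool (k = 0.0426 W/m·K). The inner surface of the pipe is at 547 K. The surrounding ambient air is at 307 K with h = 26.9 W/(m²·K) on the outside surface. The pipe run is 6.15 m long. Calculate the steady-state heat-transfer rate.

For a radial system each layer contributes R = ln(r_out/r_in)/(2πkL); films add R = 1/(hA).
R_aluminium pipe wall = ln(128.9/125)/(2π×202×6.15) = 3.936×10^-6 K/W
R_mineral wool = ln(203.9/128.9)/(2π×0.0426×6.15) = 0.2786 K/W
R_outer film = 1/(h_o·2πr_oL) = 1/(26.9×2π×0.2039×6.15) = 0.004718 K/W
R_total = 0.2833 K/W
Q = ΔT/R_total = 240/0.2833

Q ≈ 847 W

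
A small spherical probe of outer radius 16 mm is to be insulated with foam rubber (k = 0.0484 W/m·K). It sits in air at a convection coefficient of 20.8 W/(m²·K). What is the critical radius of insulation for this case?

r_cr ≈ 4.65 mm

For a sphere r_cr = 2k/h = 2×0.0484/20.8
r_cr = 4.65 mm; since the bare radius (16 mm) is above r_cr, any added insulation will reduce heat loss.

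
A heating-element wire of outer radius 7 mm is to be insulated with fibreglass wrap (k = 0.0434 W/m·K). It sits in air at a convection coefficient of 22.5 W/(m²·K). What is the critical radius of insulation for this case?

For a cylinder r_cr = k/h = 0.0434/22.5
r_cr = 1.93 mm; since the bare radius (7 mm) is above r_cr, any added insulation will reduce heat loss.

r_cr ≈ 1.93 mm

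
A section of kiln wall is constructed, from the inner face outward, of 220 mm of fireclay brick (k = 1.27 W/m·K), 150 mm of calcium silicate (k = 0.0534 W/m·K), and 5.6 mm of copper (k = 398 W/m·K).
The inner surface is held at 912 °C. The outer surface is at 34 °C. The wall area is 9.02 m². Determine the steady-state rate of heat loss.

Q ≈ 2660 W

Thermal resistances in series:
R_fireclay brick = L/(kA) = 0.22/(1.27×9.02) = 0.0192 K/W
R_calcium silicate = L/(kA) = 0.15/(0.0534×9.02) = 0.3114 K/W
R_copper = L/(kA) = 0.0056/(398×9.02) = 1.56×10^-6 K/W
R_total = 0.3306 K/W
Q = ΔT / R_total = 878 / 0.3306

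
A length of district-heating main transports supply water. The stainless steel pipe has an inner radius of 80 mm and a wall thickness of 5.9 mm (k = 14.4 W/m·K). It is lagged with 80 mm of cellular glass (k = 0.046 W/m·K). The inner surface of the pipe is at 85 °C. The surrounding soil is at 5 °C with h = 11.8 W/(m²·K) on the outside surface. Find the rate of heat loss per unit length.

Treating each annulus and film as a series resistance:
R_stainless steel pipe wall = ln(85.9/80)/(2π×14.4×1) = 7.865×10^-4 K/W
R_cellular glass = ln(165.9/85.9)/(2π×0.046×1) = 2.277 K/W
R_outer film = 1/(h_o·2πr_oL) = 1/(11.8×2π×0.1659×1) = 0.0813 K/W
R_total = 2.359 K/W
Q = ΔT/R_total = 80/2.359

q′ ≈ 33.9 W/m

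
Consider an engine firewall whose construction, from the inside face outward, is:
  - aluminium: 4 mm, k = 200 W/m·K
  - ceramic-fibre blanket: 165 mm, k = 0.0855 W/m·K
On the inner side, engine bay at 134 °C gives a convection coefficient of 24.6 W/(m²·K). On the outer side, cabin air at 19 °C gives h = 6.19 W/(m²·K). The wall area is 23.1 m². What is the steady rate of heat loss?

Q ≈ 1250 W

Thermal resistances in series:
R_inner film = 1/(h_i·A) = 1/(24.6×23.1) = 0.00176 K/W
R_aluminium = L/(kA) = 0.004/(200×23.1) = 8.658×10^-7 K/W
R_ceramic-fibre blanket = L/(kA) = 0.165/(0.0855×23.1) = 0.08354 K/W
R_outer film = 1/(h_o·A) = 1/(6.19×23.1) = 0.006994 K/W
R_total = 0.0923 K/W
Q = ΔT / R_total = 115 / 0.0923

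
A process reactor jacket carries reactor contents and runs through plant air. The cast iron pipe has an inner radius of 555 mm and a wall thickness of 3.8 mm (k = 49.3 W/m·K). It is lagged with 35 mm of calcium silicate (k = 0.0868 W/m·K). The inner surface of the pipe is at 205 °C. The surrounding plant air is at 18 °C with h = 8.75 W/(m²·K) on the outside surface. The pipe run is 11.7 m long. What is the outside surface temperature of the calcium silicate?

T ≈ 58.3 °C

For a radial system each layer contributes R = ln(r_out/r_in)/(2πkL); films add R = 1/(hA).
R_cast iron pipe wall = ln(558.8/555)/(2π×49.3×11.7) = 1.883×10^-6 K/W
R_calcium silicate = ln(593.8/558.8)/(2π×0.0868×11.7) = 0.009521 K/W
R_outer film = 1/(h_o·2πr_oL) = 1/(8.75×2π×0.5938×11.7) = 0.002618 K/W
R_total = 0.01214 K/W
Q = ΔT/R_total = 187/0.01214
Q = 15400 W
T_interface = T_inner − Q·ΣR(inner→interface) = 205 − 15400×0.009523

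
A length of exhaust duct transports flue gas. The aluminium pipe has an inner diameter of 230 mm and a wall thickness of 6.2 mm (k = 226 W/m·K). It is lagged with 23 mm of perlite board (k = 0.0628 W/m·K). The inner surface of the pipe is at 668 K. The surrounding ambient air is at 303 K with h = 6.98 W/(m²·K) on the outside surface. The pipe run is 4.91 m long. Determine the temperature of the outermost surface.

T ≈ 399 K

Radial resistances (cylindrical: R_cond = ln(r_o/r_i)/(2πkL), R_conv = 1/(h·2πrL)):
R_aluminium pipe wall = ln(121.2/115)/(2π×226×4.91) = 7.531×10^-6 K/W
R_perlite board = ln(144.2/121.2)/(2π×0.0628×4.91) = 0.08969 K/W
R_outer film = 1/(h_o·2πr_oL) = 1/(6.98×2π×0.1442×4.91) = 0.0322 K/W
R_total = 0.1219 K/W
Q = ΔT/R_total = 365/0.1219
Q = 2990 W
T_interface = T_inner − Q·ΣR(inner→interface) = 668 − 2990×0.08969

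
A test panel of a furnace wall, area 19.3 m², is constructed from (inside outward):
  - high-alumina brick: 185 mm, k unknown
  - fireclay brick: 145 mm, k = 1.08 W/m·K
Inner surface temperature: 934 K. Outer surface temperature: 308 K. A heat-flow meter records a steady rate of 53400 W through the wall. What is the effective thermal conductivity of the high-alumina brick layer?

k ≈ 2.01 W/(m·K)

Model the wall as resistances in series:
R_fireclay brick = L/(kA) = 0.145/(1.08×19.3) = 0.006956 K/W
Sum of known resistances R_other = 0.006956 K/W
Total R = ΔT/Q = 626/53400 = 0.01172 K/W
R_high-alumina brick = R_total − R_other = 0.004766 K/W
k = L/(R·A) = 0.185/(0.004766×19.3)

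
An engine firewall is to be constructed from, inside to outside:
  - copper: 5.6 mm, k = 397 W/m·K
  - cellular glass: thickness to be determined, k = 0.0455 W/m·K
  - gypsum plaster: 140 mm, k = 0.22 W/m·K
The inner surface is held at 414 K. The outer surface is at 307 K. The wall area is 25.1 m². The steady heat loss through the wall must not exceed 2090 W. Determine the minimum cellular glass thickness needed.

Using the resistance-network approach (series):
R_copper = L/(kA) = 0.0056/(397×25.1) = 5.62×10^-7 K/W
R_gypsum plaster = L/(kA) = 0.14/(0.22×25.1) = 0.02535 K/W
Sum of the known resistances R_other = 0.02535 K/W
Required total resistance R_tot = ΔT/Q_allow = 107/2090 = 0.0512 K/W
R_cellular glass = R_tot − R_other = 0.02584 K/W
L = R·k·A = 0.02584×0.0455×25.1

L ≈ 29.5 mm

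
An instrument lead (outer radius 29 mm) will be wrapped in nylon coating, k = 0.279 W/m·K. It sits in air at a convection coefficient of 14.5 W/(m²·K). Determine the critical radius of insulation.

For a cylinder r_cr = k/h = 0.279/14.5
r_cr = 19.2 mm; since the bare radius (29 mm) is above r_cr, any added insulation will reduce heat loss.

r_cr ≈ 19.2 mm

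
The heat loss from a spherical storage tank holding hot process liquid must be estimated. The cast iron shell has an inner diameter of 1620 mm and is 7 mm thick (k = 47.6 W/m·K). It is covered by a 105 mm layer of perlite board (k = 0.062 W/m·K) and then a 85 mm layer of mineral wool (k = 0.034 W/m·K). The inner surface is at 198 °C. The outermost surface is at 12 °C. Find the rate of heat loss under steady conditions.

Each spherical layer contributes R = (1/r_i − 1/r_o)/(4πk):
R_cast iron shell = (1/0.81 − 1/0.817)/(4π×47.6) = 1.768×10^-5 K/W
R_perlite board = (1/0.817 − 1/0.922)/(4π×0.062) = 0.1789 K/W
R_mineral wool = (1/0.922 − 1/1.007)/(4π×0.034) = 0.2143 K/W
R_total = 0.3932 K/W
Q = ΔT/R_total = 186/0.3932

Q ≈ 473 W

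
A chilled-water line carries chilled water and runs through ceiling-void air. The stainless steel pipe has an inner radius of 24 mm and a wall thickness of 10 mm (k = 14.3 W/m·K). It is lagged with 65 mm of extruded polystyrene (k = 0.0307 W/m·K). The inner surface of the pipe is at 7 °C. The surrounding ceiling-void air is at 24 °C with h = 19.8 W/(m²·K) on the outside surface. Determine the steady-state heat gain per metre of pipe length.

q′ ≈ 3.02 W/m

Per-layer cylindrical resistances, series-summed:
R_stainless steel pipe wall = ln(34/24)/(2π×14.3×1) = 0.003877 K/W
R_extruded polystyrene = ln(99/34)/(2π×0.0307×1) = 5.541 K/W
R_outer film = 1/(h_o·2πr_oL) = 1/(19.8×2π×0.099×1) = 0.08119 K/W
R_total = 5.626 K/W
Q = ΔT/R_total = 17/5.626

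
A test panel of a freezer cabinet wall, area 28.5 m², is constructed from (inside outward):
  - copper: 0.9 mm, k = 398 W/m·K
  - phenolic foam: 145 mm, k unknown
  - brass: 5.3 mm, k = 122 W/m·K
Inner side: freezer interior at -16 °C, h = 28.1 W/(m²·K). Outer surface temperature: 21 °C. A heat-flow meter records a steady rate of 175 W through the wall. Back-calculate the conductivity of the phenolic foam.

k ≈ 0.0242 W/(m·K)

Using the resistance-network approach (series):
R_inner film = 1/(h_i·A) = 1/(28.1×28.5) = 0.001249 K/W
R_copper = L/(kA) = 0.0009/(398×28.5) = 7.934×10^-8 K/W
R_brass = L/(kA) = 0.0053/(122×28.5) = 1.524×10^-6 K/W
Sum of known resistances R_other = 0.00125 K/W
Total R = ΔT/Q = 37/175 = 0.2114 K/W
R_phenolic foam = R_total − R_other = 0.2102 K/W
k = L/(R·A) = 0.145/(0.2102×28.5)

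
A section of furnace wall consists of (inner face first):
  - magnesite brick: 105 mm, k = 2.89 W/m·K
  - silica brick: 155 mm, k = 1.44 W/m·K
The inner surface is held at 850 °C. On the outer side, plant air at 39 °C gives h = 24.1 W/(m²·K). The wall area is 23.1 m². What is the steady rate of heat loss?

Q ≈ 101000 W

Using the resistance-network approach (series):
R_magnesite brick = L/(kA) = 0.105/(2.89×23.1) = 0.001573 K/W
R_silica brick = L/(kA) = 0.155/(1.44×23.1) = 0.00466 K/W
R_outer film = 1/(h_o·A) = 1/(24.1×23.1) = 0.001796 K/W
R_total = 0.008029 K/W
Q = ΔT / R_total = 811 / 0.008029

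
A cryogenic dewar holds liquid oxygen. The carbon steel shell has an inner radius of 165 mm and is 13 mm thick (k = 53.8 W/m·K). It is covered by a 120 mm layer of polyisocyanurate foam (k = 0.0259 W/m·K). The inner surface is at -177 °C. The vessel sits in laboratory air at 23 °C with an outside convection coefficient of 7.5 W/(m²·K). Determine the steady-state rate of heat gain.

Q ≈ 28.3 W

Each spherical layer contributes R = (1/r_i − 1/r_o)/(4πk):
R_carbon steel shell = (1/0.165 − 1/0.178)/(4π×53.8) = 6.547×10^-4 K/W
R_polyisocyanurate foam = (1/0.178 − 1/0.298)/(4π×0.0259) = 6.951 K/W
R_outer film = 1/(h·4πr_o²) = 1/(7.5×4π×0.298²) = 0.1195 K/W
R_total = 7.071 K/W
Q = ΔT/R_total = 200/7.071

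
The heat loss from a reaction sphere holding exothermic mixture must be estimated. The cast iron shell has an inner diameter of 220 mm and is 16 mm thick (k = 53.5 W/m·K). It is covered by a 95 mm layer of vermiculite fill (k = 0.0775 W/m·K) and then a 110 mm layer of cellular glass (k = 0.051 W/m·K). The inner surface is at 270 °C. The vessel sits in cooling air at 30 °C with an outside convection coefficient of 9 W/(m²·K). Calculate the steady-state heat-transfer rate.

Each spherical layer contributes R = (1/r_i − 1/r_o)/(4πk):
R_cast iron shell = (1/0.11 − 1/0.126)/(4π×53.5) = 0.001717 K/W
R_vermiculite fill = (1/0.126 − 1/0.221)/(4π×0.0775) = 3.503 K/W
R_cellular glass = (1/0.221 − 1/0.331)/(4π×0.051) = 2.346 K/W
R_outer film = 1/(h·4πr_o²) = 1/(9×4π×0.331²) = 0.0807 K/W
R_total = 5.932 K/W
Q = ΔT/R_total = 240/5.932

Q ≈ 40.5 W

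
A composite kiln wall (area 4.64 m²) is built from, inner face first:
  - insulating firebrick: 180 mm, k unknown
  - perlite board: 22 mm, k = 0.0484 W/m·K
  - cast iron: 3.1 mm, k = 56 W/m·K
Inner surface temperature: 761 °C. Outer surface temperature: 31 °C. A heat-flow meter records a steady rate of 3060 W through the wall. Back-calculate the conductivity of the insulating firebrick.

k ≈ 0.276 W/(m·K)

Model the wall as resistances in series:
R_perlite board = L/(kA) = 0.022/(0.0484×4.64) = 0.09796 K/W
R_cast iron = L/(kA) = 0.0031/(56×4.64) = 1.193×10^-5 K/W
Sum of known resistances R_other = 0.09797 K/W
Total R = ΔT/Q = 730/3060 = 0.2386 K/W
R_insulating firebrick = R_total − R_other = 0.1406 K/W
k = L/(R·A) = 0.18/(0.1406×4.64)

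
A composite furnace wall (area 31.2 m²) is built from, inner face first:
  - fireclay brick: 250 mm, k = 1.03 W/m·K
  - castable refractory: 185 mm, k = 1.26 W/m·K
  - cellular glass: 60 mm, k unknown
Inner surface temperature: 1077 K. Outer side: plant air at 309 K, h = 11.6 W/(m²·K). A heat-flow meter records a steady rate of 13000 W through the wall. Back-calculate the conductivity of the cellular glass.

Using the resistance-network approach (series):
R_fireclay brick = L/(kA) = 0.25/(1.03×31.2) = 0.007779 K/W
R_castable refractory = L/(kA) = 0.185/(1.26×31.2) = 0.004706 K/W
R_outer film = 1/(h_o·A) = 1/(11.6×31.2) = 0.002763 K/W
Sum of known resistances R_other = 0.01525 K/W
Total R = ΔT/Q = 768/13000 = 0.05908 K/W
R_cellular glass = R_total − R_other = 0.04383 K/W
k = L/(R·A) = 0.06/(0.04383×31.2)

k ≈ 0.0439 W/(m·K)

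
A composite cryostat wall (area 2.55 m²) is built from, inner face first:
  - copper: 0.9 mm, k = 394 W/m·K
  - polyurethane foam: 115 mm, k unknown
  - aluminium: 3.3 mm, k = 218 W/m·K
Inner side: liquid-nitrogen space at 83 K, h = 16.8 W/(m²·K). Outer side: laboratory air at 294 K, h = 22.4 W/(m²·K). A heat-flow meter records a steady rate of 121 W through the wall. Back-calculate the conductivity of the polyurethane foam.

Thermal resistances in series:
R_inner film = 1/(h_i·A) = 1/(16.8×2.55) = 0.02334 K/W
R_copper = L/(kA) = 0.0009/(394×2.55) = 8.958×10^-7 K/W
R_aluminium = L/(kA) = 0.0033/(218×2.55) = 5.936×10^-6 K/W
R_outer film = 1/(h_o·A) = 1/(22.4×2.55) = 0.01751 K/W
Sum of known resistances R_other = 0.04086 K/W
Total R = ΔT/Q = 211/121 = 1.744 K/W
R_polyurethane foam = R_total − R_other = 1.703 K/W
k = L/(R·A) = 0.115/(1.703×2.55)

k ≈ 0.0265 W/(m·K)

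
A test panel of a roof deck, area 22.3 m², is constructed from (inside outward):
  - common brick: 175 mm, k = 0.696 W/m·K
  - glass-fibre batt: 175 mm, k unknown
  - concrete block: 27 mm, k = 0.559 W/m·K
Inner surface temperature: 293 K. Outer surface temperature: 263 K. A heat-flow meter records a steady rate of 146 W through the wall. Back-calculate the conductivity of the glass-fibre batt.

Model the wall as resistances in series:
R_common brick = L/(kA) = 0.175/(0.696×22.3) = 0.01128 K/W
R_concrete block = L/(kA) = 0.027/(0.559×22.3) = 0.002166 K/W
Sum of known resistances R_other = 0.01344 K/W
Total R = ΔT/Q = 30/146 = 0.2055 K/W
R_glass-fibre batt = R_total − R_other = 0.192 K/W
k = L/(R·A) = 0.175/(0.192×22.3)

k ≈ 0.0409 W/(m·K)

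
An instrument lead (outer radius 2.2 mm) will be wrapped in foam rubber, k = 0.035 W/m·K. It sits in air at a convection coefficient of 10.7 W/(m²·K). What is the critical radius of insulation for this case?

r_cr ≈ 3.27 mm

For a cylinder r_cr = k/h = 0.035/10.7
r_cr = 3.27 mm; since the bare radius (2.2 mm) is below r_cr, adding a thin layer of insulation will *increase* heat loss.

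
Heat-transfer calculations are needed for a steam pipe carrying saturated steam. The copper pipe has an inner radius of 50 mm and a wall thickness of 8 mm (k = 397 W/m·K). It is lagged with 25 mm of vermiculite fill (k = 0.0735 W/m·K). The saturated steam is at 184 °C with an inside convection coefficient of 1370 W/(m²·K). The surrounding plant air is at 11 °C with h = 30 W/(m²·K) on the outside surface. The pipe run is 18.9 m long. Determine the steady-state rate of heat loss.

Q ≈ 3880 W

Cylindrical conduction, so R = ln(r₂/r₁)/(2πkL) per layer, in series:
R_inner film = 1/(h_i·2πr₁L) = 1/(1370×2π×0.05×18.9) = 1.229×10^-4 K/W
R_copper pipe wall = ln(58/50)/(2π×397×18.9) = 3.148×10^-6 K/W
R_vermiculite fill = ln(83/58)/(2π×0.0735×18.9) = 0.04106 K/W
R_outer film = 1/(h_o·2πr_oL) = 1/(30×2π×0.083×18.9) = 0.003382 K/W
R_total = 0.04457 K/W
Q = ΔT/R_total = 173/0.04457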